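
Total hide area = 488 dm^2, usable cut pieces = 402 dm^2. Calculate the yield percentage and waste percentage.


Yield = 402 / 488 x 100 = 82.4%
Waste = 488 - 402 = 86 dm^2
Waste% = 100 - 82.4 = 17.6%


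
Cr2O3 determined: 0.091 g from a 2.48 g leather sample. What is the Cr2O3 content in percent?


3.67%


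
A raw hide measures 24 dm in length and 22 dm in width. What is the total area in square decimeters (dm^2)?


Area = length x width
Area = 24 x 22 = 528 dm^2


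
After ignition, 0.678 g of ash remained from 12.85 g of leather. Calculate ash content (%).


Ash% = 0.678 / 12.85 x 100
Ash% = 5.28%


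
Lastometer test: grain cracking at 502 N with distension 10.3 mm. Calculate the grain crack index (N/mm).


Grain crack index = force / distension
Index = 502 / 10.3 = 48.7 N/mm


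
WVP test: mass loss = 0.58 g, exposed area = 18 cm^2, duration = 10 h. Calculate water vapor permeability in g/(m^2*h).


32.22 g/(m^2*h)


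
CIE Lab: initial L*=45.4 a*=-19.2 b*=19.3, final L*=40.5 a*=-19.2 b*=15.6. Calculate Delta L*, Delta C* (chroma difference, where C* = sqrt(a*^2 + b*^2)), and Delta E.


Delta L* = 40.5 - 45.4 = -4.9
C1* = sqrt((-19.2)^2 + (19.3)^2) = 27.224
C2* = sqrt((-19.2)^2 + (15.6)^2) = 24.739
Delta C* = 24.739 - 27.224 = -2.49
Delta E = sqrt((-4.9)^2 + (0.0)^2 + (-3.7)^2) = 6.14


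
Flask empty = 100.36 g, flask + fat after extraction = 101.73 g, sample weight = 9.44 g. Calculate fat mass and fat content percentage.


Fat mass = 1.37 g
Fat content = 14.5%

Fat mass = 101.73 - 100.36 = 1.37 g
Fat% = 1.37 / 9.44 x 100 = 14.5%


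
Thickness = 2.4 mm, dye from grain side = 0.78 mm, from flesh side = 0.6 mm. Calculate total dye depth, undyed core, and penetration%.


Total dyed = 0.78 + 0.6 = 1.38 mm
Undyed core = 2.4 - 1.38 = 1.02 mm
Penetration = 1.38 / 2.4 x 100 = 57.5%


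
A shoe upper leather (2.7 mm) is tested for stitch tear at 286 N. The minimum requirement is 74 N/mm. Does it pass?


STS = 105.9 N/mm
Passes: Yes


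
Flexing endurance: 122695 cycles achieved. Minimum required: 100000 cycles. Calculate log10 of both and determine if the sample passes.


log10(122695) = 5.09
log10(100000) = 5.00
Passes: Yes


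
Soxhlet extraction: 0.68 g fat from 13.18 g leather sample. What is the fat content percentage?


5.2%

Fat content = 0.68 / 13.18 x 100
Fat = 5.2%


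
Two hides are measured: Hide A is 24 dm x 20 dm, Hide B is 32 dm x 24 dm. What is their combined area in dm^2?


1248 dm^2

Hide A area = 24 x 20 = 480 dm^2
Hide B area = 32 x 24 = 768 dm^2
Total = 480 + 768 = 1248 dm^2


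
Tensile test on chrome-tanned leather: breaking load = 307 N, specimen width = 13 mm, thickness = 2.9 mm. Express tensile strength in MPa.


Cross-section = 13 x 2.9 = 37.7 mm^2
TS = 307 / 37.7 = 8.14 MPa
(1 N/mm^2 = 1 MPa)


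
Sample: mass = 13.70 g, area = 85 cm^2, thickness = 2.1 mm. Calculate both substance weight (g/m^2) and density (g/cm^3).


SW = 13.70 / 85 x 10000 = 1611.8 g/m^2
Volume = 85 x 2.1 / 10 = 17.85 cm^3
Density = 13.70 / 17.85 = 0.768 g/cm^3


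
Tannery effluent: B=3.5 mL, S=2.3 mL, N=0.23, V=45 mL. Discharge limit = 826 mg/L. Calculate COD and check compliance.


COD = (3.5 - 2.3) x 0.23 x 8000 / 45 = 49.1 mg/L
Limit: 826 mg/L
Compliant: Yes


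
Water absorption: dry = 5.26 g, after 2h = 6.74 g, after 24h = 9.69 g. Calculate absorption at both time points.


WA (2h) = (6.74 - 5.26) / 5.26 x 100 = 28.1%
WA (24h) = (9.69 - 5.26) / 5.26 x 100 = 84.2%


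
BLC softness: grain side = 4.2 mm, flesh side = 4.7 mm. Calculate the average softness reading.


Average = (4.2 + 4.7) / 2
Average = 4.45 mm


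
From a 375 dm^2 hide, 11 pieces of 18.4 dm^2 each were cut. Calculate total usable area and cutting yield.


Usable area = 202.4 dm^2
Yield = 54.0%


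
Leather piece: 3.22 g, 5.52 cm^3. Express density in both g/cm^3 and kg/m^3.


Density = 3.22 / 5.52 = 0.583 g/cm^3
Convert: 0.583 x 1000 = 583 kg/m^3


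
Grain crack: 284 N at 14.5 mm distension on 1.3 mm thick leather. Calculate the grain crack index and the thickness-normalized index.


Crack index = 19.6 N/mm
Normalized index = 15.1 N/mm per mm


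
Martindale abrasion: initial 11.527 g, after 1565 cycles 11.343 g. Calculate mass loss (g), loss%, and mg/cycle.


Loss = 11.527 - 11.343 = 0.184 g
Loss% = 0.184 / 11.527 x 100 = 1.60%
Rate = 0.184 / 1565 x 1000 = 0.118 mg/cycle


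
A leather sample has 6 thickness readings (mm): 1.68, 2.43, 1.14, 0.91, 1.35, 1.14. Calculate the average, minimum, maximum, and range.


Sum = 8.65
Average = 8.65 / 6 = 1.44 mm
Minimum = 0.91 mm
Maximum = 2.43 mm
Range = 2.43 - 0.91 = 1.52 mm


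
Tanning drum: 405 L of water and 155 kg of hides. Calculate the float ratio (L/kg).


Float ratio = water / hide weight
Ratio = 405 / 155 = 2.6


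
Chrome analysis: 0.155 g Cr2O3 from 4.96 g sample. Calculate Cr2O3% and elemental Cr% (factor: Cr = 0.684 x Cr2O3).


Cr2O3 = 3.13%
Cr = 2.14%


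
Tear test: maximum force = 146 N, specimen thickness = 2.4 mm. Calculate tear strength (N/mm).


60.8 N/mm

Tear strength = force / thickness
Tear = 146 / 2.4 = 60.8 N/mm


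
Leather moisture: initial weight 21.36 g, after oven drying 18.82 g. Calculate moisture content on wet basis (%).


Moisture = 21.36 - 18.82 = 2.54 g
MC = 2.54 / 21.36 x 100 = 11.9%


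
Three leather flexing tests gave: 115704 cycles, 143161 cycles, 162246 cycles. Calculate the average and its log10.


Average = (115704 + 143161 + 162246) / 3 = 140370 cycles
log10(140370) = 5.15


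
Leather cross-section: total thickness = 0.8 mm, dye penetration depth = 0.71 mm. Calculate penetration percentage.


Penetration% = 0.71 / 0.8 x 100
Penetration = 88.8%


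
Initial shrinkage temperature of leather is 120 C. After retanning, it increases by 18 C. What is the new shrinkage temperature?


New Ts = 120 + 18 = 138 C


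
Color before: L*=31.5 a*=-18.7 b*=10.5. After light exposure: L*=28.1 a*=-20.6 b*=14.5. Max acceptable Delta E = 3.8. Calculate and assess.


Delta E = 5.58
Passes: No


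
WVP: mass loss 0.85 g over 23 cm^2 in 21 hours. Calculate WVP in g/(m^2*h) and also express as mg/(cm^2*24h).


WVP = 0.85 / (23 x 21) x 10000 = 17.60 g/(m^2*h)
Mass loss in mg = 0.85 x 1000 = 850 mg
Per cm^2 per 24h in mg: 850 x 24 / (23 x 21) = 20400 / 483 = 42.24 mg/(cm^2*24h)


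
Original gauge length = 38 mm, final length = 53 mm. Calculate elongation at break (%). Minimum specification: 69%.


Elongation = 39.5%
Meets spec: No


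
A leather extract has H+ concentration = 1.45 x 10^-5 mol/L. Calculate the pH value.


pH = -log10[H+]
pH = -log10(1.45 x 10^-5) = 4.84


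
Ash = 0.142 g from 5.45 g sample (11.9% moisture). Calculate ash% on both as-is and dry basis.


As-is ash% = 0.142 / 5.45 x 100 = 2.61%
Dry mass = 5.45 x (100 - 11.9) / 100 = 4.80145 g
Dry-basis ash% = 0.142 / 4.80145 x 100 = 2.96%


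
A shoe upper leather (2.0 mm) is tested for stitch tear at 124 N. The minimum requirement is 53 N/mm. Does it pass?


STS = 124 / 2.0 = 62.0 N/mm
Minimum required: 53 N/mm
Passes: Yes


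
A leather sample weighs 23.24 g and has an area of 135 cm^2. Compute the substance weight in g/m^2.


Substance weight = mass / area x 10000
SW = 23.24 / 135 x 10000
SW = 1721.5 g/m^2


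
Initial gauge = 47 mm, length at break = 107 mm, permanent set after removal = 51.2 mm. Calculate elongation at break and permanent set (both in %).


Elongation at break = (107 - 47) / 47 x 100 = 127.7%
Permanent set = (51.2 - 47) / 47 x 100 = 8.9%


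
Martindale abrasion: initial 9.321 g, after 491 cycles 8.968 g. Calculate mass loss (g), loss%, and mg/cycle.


Loss = 9.321 - 8.968 = 0.353 g
Loss% = 0.353 / 9.321 x 100 = 3.79%
Rate = 0.353 / 491 x 1000 = 0.719 mg/cycle


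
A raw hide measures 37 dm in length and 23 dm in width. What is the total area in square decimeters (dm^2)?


Area = length x width
Area = 37 x 23 = 851 dm^2


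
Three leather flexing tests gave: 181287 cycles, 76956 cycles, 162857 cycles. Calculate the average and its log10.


Average = 140367 cycles
log10 = 5.15

Average = (181287 + 76956 + 162857) / 3 = 140367 cycles
log10(140367) = 5.15


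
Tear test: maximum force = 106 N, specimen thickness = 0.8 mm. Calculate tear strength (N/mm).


Tear strength = force / thickness
Tear = 106 / 0.8 = 132.5 N/mm


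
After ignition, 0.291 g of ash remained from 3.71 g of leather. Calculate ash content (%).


7.84%

Ash% = 0.291 / 3.71 x 100
Ash% = 7.84%


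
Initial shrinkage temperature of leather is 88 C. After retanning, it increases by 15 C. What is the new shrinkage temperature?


103 C

New Ts = 88 + 15 = 103 C


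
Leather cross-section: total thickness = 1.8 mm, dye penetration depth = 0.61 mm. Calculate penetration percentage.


33.9%


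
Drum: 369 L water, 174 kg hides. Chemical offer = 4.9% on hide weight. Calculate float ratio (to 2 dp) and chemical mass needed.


Float ratio = 2.12
Chemical needed = 8.526 kg

Float ratio = 369 / 174 = 2.12
Chemical = 174 x 4.9 / 100 = 8.526 kg


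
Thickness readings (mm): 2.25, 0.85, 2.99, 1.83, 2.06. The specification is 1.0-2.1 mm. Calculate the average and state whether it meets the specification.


Sum = 9.98
Average = 9.98 / 5 = 2.00 mm
Specification range: 1.0 to 2.1 mm
Within spec: Yes


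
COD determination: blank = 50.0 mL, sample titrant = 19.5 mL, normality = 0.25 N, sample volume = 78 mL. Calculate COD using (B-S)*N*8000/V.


782.1 mg/L

COD = (50.0 - 19.5) x 0.25 x 8000 / 78
COD = 30.5 x 0.25 x 8000 / 78
COD = 782.1 mg/L


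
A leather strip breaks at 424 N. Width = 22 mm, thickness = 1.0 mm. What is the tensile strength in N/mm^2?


19.27 N/mm^2

Cross-sectional area = 22 x 1.0 = 22.0 mm^2
Tensile strength = 424 / 22.0 = 19.27 N/mm^2


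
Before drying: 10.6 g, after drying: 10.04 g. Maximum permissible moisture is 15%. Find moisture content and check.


Moisture content = 5.3%
Acceptable: Yes

MC = (10.6 - 10.04) / 10.6 x 100 = 5.3%
Maximum: 15%
Acceptable: Yes


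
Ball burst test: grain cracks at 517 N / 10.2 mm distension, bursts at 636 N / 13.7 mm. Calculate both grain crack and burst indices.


Crack index = 50.7 N/mm
Burst index = 46.4 N/mm

Crack index = 517 / 10.2 = 50.7 N/mm
Burst index = 636 / 13.7 = 46.4 N/mm


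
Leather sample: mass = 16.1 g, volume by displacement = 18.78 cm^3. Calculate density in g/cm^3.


Density = mass / volume
Density = 16.1 / 18.78 = 0.857 g/cm^3


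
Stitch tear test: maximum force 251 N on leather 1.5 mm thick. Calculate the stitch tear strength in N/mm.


Stitch tear strength = force / thickness
STS = 251 / 1.5 = 167.3 N/mm


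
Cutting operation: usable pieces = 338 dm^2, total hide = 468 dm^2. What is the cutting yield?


72.2%

Yield = usable / total x 100
Yield = 338 / 468 x 100 = 72.2%


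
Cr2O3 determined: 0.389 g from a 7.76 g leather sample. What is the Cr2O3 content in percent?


Cr2O3% = 0.389 / 7.76 x 100
Cr2O3% = 5.01%


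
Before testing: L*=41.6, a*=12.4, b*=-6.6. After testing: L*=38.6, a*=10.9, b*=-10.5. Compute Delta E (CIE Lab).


dL = 38.6 - 41.6 = -3.0
da = 10.9 - 12.4 = -1.5
db = -10.5 - (-6.6) = -3.9
dE = sqrt((-3.0)^2 + (-1.5)^2 + (-3.9)^2) = 5.14


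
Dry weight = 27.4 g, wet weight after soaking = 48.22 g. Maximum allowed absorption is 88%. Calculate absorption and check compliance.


Absorption = 76.0%
Compliant: Yes

WA = (48.22 - 27.4) / 27.4 x 100 = 76.0%
Maximum allowed: 88%
Compliant: Yes


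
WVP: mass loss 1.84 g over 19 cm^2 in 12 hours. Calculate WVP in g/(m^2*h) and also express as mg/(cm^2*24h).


WVP = 80.70 g/(m^2*h)
Daily rate = 193.68 mg/(cm^2*24h)


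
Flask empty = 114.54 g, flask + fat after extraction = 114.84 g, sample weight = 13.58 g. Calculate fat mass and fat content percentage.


Fat mass = 114.84 - 114.54 = 0.30 g
Fat% = 0.30 / 13.58 x 100 = 2.2%


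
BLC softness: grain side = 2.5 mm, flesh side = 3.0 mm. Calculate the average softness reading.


Average = (2.5 + 3.0) / 2
Average = 2.75 mm


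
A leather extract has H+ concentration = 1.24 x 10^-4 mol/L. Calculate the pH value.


pH = 3.91

pH = -log10[H+]
pH = -log10(1.24 x 10^-4) = 3.91


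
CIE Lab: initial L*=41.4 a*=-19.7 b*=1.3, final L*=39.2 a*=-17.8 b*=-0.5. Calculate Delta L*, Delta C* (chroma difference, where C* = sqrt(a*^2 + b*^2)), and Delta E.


Delta L* = 39.2 - 41.4 = -2.2
C1* = sqrt((-19.7)^2 + (1.3)^2) = 19.743
C2* = sqrt((-17.8)^2 + (-0.5)^2) = 17.807
Delta C* = 17.807 - 19.743 = -1.94
Delta E = sqrt((-2.2)^2 + (1.9)^2 + (-1.8)^2) = 3.42


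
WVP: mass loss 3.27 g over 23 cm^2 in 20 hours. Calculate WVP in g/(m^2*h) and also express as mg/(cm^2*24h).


WVP = 71.09 g/(m^2*h)
Daily rate = 170.61 mg/(cm^2*24h)

WVP = 3.27 / (23 x 20) x 10000 = 71.09 g/(m^2*h)
Mass loss in mg = 3.27 x 1000 = 3270 mg
Per cm^2 per 24h in mg: 3270 x 24 / (23 x 20) = 78480 / 460 = 170.61 mg/(cm^2*24h)


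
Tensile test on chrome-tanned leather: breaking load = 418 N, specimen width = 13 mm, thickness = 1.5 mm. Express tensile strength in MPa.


Cross-section = 13 x 1.5 = 19.5 mm^2
TS = 418 / 19.5 = 21.44 MPa
(1 N/mm^2 = 1 MPa)


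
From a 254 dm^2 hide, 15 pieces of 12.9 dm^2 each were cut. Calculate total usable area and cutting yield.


Total usable = 15 x 12.9 = 193.5 dm^2
Yield = 193.5 / 254 x 100 = 76.2%


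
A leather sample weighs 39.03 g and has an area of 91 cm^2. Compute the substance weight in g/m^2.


4289.0 g/m^2

Substance weight = mass / area x 10000
SW = 39.03 / 91 x 10000
SW = 4289.0 g/m^2


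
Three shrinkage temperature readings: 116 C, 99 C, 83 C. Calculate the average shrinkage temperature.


99.3 C


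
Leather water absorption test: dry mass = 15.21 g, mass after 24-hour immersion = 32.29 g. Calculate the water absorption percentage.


112.3%


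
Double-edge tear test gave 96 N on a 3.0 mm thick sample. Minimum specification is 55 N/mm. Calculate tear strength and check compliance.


Tear strength = 32.0 N/mm
Compliant: No


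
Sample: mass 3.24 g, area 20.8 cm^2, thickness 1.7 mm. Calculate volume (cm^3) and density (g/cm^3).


Thickness in cm = 1.7 / 10 = 0.17 cm
Volume = 20.8 x 0.17 = 3.536 cm^3
Density = 3.24 / 3.536 = 0.916 g/cm^3


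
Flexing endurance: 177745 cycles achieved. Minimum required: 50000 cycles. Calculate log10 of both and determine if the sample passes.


log10(177745) = 5.25
log10(50000) = 4.70
Passes: Yes


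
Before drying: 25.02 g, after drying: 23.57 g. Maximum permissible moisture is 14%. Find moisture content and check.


MC = (25.02 - 23.57) / 25.02 x 100 = 5.8%
Maximum: 14%
Acceptable: Yes


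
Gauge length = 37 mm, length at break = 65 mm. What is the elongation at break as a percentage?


75.7%

Extension = 65 - 37 = 28 mm
Elongation = 28 / 37 x 100 = 75.7%


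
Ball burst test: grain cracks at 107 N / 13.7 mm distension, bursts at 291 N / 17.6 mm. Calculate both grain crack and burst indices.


Crack index = 7.8 N/mm
Burst index = 16.5 N/mm


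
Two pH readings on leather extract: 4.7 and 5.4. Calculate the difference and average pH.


Difference = |4.7 - 5.4| = 0.7
Average = (4.7 + 5.4) / 2 = 5.05


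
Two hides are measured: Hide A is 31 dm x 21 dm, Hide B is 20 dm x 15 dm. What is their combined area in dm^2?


951 dm^2

Hide A area = 31 x 21 = 651 dm^2
Hide B area = 20 x 15 = 300 dm^2
Total = 651 + 300 = 951 dm^2


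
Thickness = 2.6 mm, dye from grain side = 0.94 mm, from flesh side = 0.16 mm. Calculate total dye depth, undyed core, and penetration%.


Total dyed = 1.10 mm
Undyed core = 1.50 mm
Penetration = 42.3%

Total dyed = 0.94 + 0.16 = 1.10 mm
Undyed core = 2.6 - 1.10 = 1.50 mm
Penetration = 1.10 / 2.6 x 100 = 42.3%


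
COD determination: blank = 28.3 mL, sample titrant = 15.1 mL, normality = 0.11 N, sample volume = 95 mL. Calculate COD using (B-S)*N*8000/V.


122.3 mg/L

COD = (28.3 - 15.1) x 0.11 x 8000 / 95
COD = 13.2 x 0.11 x 8000 / 95
COD = 122.3 mg/L


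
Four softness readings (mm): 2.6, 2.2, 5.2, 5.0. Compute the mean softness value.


Sum = 2.6 + 2.2 + 5.2 + 5.0
Mean = 15.0 / 4 = 3.75 mm


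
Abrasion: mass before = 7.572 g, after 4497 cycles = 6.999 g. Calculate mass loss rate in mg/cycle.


Mass loss = 7.572 - 6.999 = 0.573 g
Rate = 0.573 / 4497 x 1000 = 0.127 mg/cycle


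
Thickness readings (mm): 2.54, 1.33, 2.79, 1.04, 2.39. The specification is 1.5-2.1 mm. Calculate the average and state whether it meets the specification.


Average = 2.02 mm
Within specification: Yes

Sum = 10.09
Average = 10.09 / 5 = 2.02 mm
Specification range: 1.5 to 2.1 mm
Within spec: Yes


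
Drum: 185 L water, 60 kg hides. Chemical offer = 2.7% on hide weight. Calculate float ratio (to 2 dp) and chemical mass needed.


Float ratio = 185 / 60 = 3.08
Chemical = 60 x 2.7 / 100 = 1.62 kg


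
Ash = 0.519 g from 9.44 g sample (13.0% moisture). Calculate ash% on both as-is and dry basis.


As-is ash% = 0.519 / 9.44 x 100 = 5.50%
Dry mass = 9.44 x (100 - 13.0) / 100 = 8.2128 g
Dry-basis ash% = 0.519 / 8.2128 x 100 = 6.32%


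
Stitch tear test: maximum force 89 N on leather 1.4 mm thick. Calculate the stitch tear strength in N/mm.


63.6 N/mm

Stitch tear strength = force / thickness
STS = 89 / 1.4 = 63.6 N/mm


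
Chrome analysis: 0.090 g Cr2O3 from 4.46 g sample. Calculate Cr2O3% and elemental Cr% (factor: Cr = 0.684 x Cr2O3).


Cr2O3 = 2.02%
Cr = 1.38%

Cr2O3% = 0.090 / 4.46 x 100 = 2.02%
Cr% = 2.02 x 0.684 = 1.38%


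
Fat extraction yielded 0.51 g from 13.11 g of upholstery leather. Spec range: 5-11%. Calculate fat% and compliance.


Fat% = 0.51 / 13.11 x 100 = 3.9%
Spec range: 5-11%
Compliant: No


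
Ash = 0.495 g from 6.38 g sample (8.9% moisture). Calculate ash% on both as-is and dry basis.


As-is ash = 7.76%
Dry-basis ash = 8.52%

As-is ash% = 0.495 / 6.38 x 100 = 7.76%
Dry mass = 6.38 x (100 - 8.9) / 100 = 5.81218 g
Dry-basis ash% = 0.495 / 5.81218 x 100 = 8.52%


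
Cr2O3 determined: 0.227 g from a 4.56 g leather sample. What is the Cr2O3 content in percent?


Cr2O3% = 0.227 / 4.56 x 100
Cr2O3% = 4.98%


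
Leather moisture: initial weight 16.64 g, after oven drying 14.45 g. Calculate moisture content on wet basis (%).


Moisture = 16.64 - 14.45 = 2.19 g
MC = 2.19 / 16.64 x 100 = 13.2%


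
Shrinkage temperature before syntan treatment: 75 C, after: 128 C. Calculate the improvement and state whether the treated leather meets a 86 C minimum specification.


Improvement = 53 C
Meets 86 C spec: Yes

Improvement = 128 - 75 = 53 C
Spec check: 128 C >= 86 C? Yes


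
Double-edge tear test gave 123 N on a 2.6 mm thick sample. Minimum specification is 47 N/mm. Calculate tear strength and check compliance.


Tear strength = 47.3 N/mm
Compliant: Yes

Tear strength = 123 / 2.6 = 47.3 N/mm
Required minimum = 47 N/mm
Compliant: Yes


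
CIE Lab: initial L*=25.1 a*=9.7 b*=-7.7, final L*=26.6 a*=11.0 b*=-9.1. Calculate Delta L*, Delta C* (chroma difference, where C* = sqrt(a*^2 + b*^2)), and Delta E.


Delta L* = 26.6 - 25.1 = 1.5
C1* = sqrt((9.7)^2 + (-7.7)^2) = 12.385
C2* = sqrt((11.0)^2 + (-9.1)^2) = 14.276
Delta C* = 14.276 - 12.385 = 1.89
Delta E = sqrt((1.5)^2 + (1.3)^2 + (-1.4)^2) = 2.43


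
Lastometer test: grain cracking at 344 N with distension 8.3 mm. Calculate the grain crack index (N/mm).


Grain crack index = force / distension
Index = 344 / 8.3 = 41.4 N/mm


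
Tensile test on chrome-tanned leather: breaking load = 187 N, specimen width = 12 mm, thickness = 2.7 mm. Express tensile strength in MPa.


Cross-section = 12 x 2.7 = 32.4 mm^2
TS = 187 / 32.4 = 5.77 MPa
(1 N/mm^2 = 1 MPa)


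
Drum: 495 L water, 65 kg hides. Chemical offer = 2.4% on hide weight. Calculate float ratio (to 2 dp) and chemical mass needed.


Float ratio = 7.62
Chemical needed = 1.56 kg


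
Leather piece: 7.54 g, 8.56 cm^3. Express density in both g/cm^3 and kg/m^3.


0.881 g/cm^3
881 kg/m^3

Density = 7.54 / 8.56 = 0.881 g/cm^3
Convert: 0.881 x 1000 = 881 kg/m^3


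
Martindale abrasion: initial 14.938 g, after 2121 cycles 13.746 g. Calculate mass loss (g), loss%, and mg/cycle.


Mass loss = 1.192 g
Loss = 7.98%
Rate = 0.562 mg/cycle


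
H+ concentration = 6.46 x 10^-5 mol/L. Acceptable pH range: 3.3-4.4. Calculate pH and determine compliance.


pH = -log10(6.46 x 10^-5) = 4.19
Range: 3.3 to 4.4
Compliant: Yes


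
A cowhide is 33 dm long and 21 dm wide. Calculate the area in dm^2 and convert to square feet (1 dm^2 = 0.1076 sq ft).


Area = 33 x 21 = 693 dm^2
Conversion: 693 x 0.1076 = 74.57 sq ft


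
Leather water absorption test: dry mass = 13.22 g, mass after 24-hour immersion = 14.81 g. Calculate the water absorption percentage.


Water absorbed = 14.81 - 13.22 = 1.59 g
WA% = 1.59 / 13.22 x 100 = 12.0%


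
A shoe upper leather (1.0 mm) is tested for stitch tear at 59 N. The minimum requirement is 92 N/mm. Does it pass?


STS = 59 / 1.0 = 59.0 N/mm
Minimum required: 92 N/mm
Passes: No


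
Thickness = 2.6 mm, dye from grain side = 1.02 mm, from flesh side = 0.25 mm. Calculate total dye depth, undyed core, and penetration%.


Total dyed = 1.02 + 0.25 = 1.27 mm
Undyed core = 2.6 - 1.27 = 1.33 mm
Penetration = 1.27 / 2.6 x 100 = 48.8%


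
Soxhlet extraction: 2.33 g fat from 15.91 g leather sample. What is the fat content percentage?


Fat content = 2.33 / 15.91 x 100
Fat = 14.6%


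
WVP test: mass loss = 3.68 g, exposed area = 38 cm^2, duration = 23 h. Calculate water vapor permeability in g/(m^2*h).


42.11 g/(m^2*h)

WVP = mass_loss / (area x time) x 10000
WVP = 3.68 / (38 x 23) x 10000
WVP = 3.68 / 874 x 10000 = 42.11 g/(m^2*h)


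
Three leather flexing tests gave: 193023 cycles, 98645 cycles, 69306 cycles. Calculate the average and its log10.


Average = (193023 + 98645 + 69306) / 3 = 120325 cycles
log10(120325) = 5.08


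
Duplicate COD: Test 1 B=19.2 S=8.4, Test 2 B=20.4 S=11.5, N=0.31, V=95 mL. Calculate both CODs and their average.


COD1 = (19.2 - 8.4) x 0.31 x 8000 / 95 = 281.9 mg/L
COD2 = (20.4 - 11.5) x 0.31 x 8000 / 95 = 232.3 mg/L
Average = (281.9 + 232.3) / 2 = 257.1 mg/L


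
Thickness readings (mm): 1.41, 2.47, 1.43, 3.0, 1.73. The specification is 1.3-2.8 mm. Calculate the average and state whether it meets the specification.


Sum = 10.04
Average = 10.04 / 5 = 2.01 mm
Specification range: 1.3 to 2.8 mm
Within spec: Yes


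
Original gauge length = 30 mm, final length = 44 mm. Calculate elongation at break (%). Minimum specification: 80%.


Extension = 44 - 30 = 14 mm
Elongation = 14 / 30 x 100 = 46.7%
Minimum required: 80%
Meets specification: No


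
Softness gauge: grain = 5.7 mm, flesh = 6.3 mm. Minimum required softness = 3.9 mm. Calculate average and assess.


Average softness = 6.00 mm
Meets requirement: Yes

Average = (5.7 + 6.3) / 2 = 6.00 mm
Minimum = 3.9 mm
Meets requirement: Yes


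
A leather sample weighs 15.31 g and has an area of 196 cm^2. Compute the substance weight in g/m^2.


Substance weight = mass / area x 10000
SW = 15.31 / 196 x 10000
SW = 781.1 g/m^2


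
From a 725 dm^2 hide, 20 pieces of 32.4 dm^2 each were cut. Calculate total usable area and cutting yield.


Total usable = 20 x 32.4 = 648.0 dm^2
Yield = 648.0 / 725 x 100 = 89.4%


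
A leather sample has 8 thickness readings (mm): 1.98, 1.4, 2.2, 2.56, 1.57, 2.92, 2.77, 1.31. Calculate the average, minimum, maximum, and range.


Average = 2.09 mm
Min = 1.31 mm
Max = 2.92 mm
Range = 1.61 mm

Sum = 16.71
Average = 16.71 / 8 = 2.09 mm
Minimum = 1.31 mm
Maximum = 2.92 mm
Range = 2.92 - 1.31 = 1.61 mm


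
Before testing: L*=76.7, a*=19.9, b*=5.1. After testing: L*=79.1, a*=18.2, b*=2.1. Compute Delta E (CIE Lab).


dL = 79.1 - 76.7 = 2.4
da = 18.2 - 19.9 = -1.7
db = 2.1 - 5.1 = -3.0
dE = sqrt((2.4)^2 + (-1.7)^2 + (-3.0)^2) = 4.20


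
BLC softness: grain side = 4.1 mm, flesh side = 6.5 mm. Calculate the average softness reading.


5.30 mm

Average = (4.1 + 6.5) / 2
Average = 5.30 mm


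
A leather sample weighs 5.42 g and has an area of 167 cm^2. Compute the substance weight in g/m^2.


324.6 g/m^2

Substance weight = mass / area x 10000
SW = 5.42 / 167 x 10000
SW = 324.6 g/m^2


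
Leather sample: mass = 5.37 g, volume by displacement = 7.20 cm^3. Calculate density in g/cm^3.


Density = mass / volume
Density = 5.37 / 7.20 = 0.746 g/cm^3


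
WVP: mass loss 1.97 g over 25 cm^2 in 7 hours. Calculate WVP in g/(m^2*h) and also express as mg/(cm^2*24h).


WVP = 1.97 / (25 x 7) x 10000 = 112.57 g/(m^2*h)
Mass loss in mg = 1.97 x 1000 = 1970 mg
Per cm^2 per 24h in mg: 1970 x 24 / (25 x 7) = 47280 / 175 = 270.17 mg/(cm^2*24h)


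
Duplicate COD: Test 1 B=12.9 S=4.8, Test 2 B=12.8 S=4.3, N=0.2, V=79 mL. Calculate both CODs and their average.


COD1 = 164.1 mg/L
COD2 = 172.2 mg/L
Average = 168.2 mg/L

COD1 = (12.9 - 4.8) x 0.2 x 8000 / 79 = 164.1 mg/L
COD2 = (12.8 - 4.3) x 0.2 x 8000 / 79 = 172.2 mg/L
Average = (164.1 + 172.2) / 2 = 168.2 mg/L


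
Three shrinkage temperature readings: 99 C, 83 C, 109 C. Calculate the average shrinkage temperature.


Average = (99 + 83 + 109) / 3
Average = 291 / 3 = 97.0 C


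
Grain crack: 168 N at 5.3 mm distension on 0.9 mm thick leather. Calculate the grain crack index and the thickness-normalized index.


Crack index = 31.7 N/mm
Normalized index = 35.2 N/mm per mm


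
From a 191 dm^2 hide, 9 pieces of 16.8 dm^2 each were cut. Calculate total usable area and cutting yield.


Total usable = 9 x 16.8 = 151.2 dm^2
Yield = 151.2 / 191 x 100 = 79.2%


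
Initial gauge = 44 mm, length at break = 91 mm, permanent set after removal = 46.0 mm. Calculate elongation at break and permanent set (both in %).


Elongation at break = 106.8%
Permanent set = 4.5%

Elongation at break = (91 - 44) / 44 x 100 = 106.8%
Permanent set = (46.0 - 44) / 44 x 100 = 4.5%


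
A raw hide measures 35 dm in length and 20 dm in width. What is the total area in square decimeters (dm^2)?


700 dm^2


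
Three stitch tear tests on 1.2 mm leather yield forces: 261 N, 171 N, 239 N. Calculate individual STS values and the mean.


STS1 = 261 / 1.2 = 217.5 N/mm
STS2 = 171 / 1.2 = 142.5 N/mm
STS3 = 239 / 1.2 = 199.2 N/mm
Mean = (217.5 + 142.5 + 199.2) / 3 = 186.4 N/mm


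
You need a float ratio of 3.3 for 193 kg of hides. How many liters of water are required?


Water = hide weight x target ratio
Water = 193 x 3.3 = 636.9 L


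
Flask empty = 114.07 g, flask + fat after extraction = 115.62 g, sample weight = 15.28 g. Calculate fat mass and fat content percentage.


Fat mass = 115.62 - 114.07 = 1.55 g
Fat% = 1.55 / 15.28 x 100 = 10.1%


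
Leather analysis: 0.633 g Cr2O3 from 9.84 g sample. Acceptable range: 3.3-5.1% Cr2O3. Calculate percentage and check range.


Cr2O3% = 0.633 / 9.84 x 100 = 6.43%
Acceptable range: 3.3 to 5.1%
Within range: No


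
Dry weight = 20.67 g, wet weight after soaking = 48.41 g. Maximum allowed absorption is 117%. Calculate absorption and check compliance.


WA = (48.41 - 20.67) / 20.67 x 100 = 134.2%
Maximum allowed: 117%
Compliant: No


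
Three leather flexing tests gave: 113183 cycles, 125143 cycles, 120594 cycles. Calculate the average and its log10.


Average = 119640 cycles
log10 = 5.08


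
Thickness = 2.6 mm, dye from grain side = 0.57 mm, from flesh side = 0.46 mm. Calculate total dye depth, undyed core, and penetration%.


Total dyed = 1.03 mm
Undyed core = 1.57 mm
Penetration = 39.6%


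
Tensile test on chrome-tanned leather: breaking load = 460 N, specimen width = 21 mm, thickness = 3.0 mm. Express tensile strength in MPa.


Cross-section = 21 x 3.0 = 63.0 mm^2
TS = 460 / 63.0 = 7.30 MPa
(1 N/mm^2 = 1 MPa)


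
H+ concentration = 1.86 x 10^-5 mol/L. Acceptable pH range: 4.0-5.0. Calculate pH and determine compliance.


pH = 4.73
Compliant: Yes


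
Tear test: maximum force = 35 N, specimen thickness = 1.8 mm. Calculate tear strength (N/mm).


Tear strength = force / thickness
Tear = 35 / 1.8 = 19.4 N/mm


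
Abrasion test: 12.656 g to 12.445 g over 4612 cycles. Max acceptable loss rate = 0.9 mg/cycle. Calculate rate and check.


Loss = 12.656 - 12.445 = 0.211 g
Rate = 0.211 g / 4612 cycles x 1000 = 0.046 mg/cycle
Max = 0.9 mg/cycle
Passes: Yes


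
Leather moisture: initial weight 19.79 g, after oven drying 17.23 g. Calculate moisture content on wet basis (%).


12.9%

Moisture = 19.79 - 17.23 = 2.56 g
MC = 2.56 / 19.79 x 100 = 12.9%


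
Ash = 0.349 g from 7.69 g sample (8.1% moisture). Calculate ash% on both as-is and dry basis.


As-is ash% = 0.349 / 7.69 x 100 = 4.54%
Dry mass = 7.69 x (100 - 8.1) / 100 = 7.06711 g
Dry-basis ash% = 0.349 / 7.06711 x 100 = 4.94%


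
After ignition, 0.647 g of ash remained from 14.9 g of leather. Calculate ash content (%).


4.34%

Ash% = 0.647 / 14.9 x 100
Ash% = 4.34%


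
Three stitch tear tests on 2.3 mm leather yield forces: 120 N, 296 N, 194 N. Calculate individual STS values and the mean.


STS1 = 120 / 2.3 = 52.2 N/mm
STS2 = 296 / 2.3 = 128.7 N/mm
STS3 = 194 / 2.3 = 84.3 N/mm
Mean = (52.2 + 128.7 + 84.3) / 3 = 88.4 N/mm


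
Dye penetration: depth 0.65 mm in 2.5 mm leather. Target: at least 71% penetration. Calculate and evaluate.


Penetration = 0.65 / 2.5 x 100 = 26.0%
Target: 71%
Meets target: No


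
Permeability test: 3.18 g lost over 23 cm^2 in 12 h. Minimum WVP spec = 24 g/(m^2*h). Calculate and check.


WVP = 3.18 / (23 x 12) x 10000 = 115.22 g/(m^2*h)
Minimum: 24 g/(m^2*h)
Meets spec: Yes


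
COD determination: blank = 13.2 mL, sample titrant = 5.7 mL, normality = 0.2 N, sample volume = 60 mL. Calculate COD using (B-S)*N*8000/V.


COD = (13.2 - 5.7) x 0.2 x 8000 / 60
COD = 7.5 x 0.2 x 8000 / 60
COD = 200.0 mg/L


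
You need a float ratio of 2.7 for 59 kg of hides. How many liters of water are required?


Water = hide weight x target ratio
Water = 59 x 2.7 = 159.3 L


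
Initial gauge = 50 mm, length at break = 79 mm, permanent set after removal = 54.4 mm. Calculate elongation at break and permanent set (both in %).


Elongation at break = (79 - 50) / 50 x 100 = 58.0%
Permanent set = (54.4 - 50) / 50 x 100 = 8.8%


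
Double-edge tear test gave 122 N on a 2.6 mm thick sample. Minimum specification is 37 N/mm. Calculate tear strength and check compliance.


Tear strength = 46.9 N/mm
Compliant: Yes

Tear strength = 122 / 2.6 = 46.9 N/mm
Required minimum = 37 N/mm
Compliant: Yes


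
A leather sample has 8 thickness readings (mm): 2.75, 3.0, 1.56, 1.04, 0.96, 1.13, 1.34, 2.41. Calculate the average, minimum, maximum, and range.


Average = 1.77 mm
Min = 0.96 mm
Max = 3.0 mm
Range = 2.04 mm

Sum = 14.19
Average = 14.19 / 8 = 1.77 mm
Minimum = 0.96 mm
Maximum = 3.0 mm
Range = 3.0 - 0.96 = 2.04 mm


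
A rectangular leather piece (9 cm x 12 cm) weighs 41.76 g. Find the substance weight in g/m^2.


Area = 9 x 12 = 108 cm^2
SW = 41.76 / 108 x 10000 = 3866.7 g/m^2


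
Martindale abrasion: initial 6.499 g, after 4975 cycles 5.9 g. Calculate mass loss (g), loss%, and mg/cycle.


Mass loss = 0.599 g
Loss = 9.22%
Rate = 0.120 mg/cycle

Loss = 6.499 - 5.9 = 0.599 g
Loss% = 0.599 / 6.499 x 100 = 9.22%
Rate = 0.599 / 4975 x 1000 = 0.120 mg/cycle


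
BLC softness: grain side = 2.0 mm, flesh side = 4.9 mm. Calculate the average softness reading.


3.45 mm

Average = (2.0 + 4.9) / 2
Average = 3.45 mm


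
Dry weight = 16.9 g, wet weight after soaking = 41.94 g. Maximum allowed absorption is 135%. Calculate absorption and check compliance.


WA = (41.94 - 16.9) / 16.9 x 100 = 148.2%
Maximum allowed: 135%
Compliant: No


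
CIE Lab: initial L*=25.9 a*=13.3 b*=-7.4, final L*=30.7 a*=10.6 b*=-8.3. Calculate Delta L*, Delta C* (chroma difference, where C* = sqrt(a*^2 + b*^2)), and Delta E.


Delta L* = 4.8
Delta C* = -1.76
Delta E = 5.58

Delta L* = 30.7 - 25.9 = 4.8
C1* = sqrt((13.3)^2 + (-7.4)^2) = 15.220
C2* = sqrt((10.6)^2 + (-8.3)^2) = 13.463
Delta C* = 13.463 - 15.220 = -1.76
Delta E = sqrt((4.8)^2 + (-2.7)^2 + (-0.9)^2) = 5.58


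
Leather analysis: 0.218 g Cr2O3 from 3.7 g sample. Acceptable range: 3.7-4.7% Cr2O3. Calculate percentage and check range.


Cr2O3 = 5.89%
Within range: No

Cr2O3% = 0.218 / 3.7 x 100 = 5.89%
Acceptable range: 3.7 to 4.7%
Within range: No


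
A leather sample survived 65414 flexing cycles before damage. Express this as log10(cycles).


log10(65414) = 4.82


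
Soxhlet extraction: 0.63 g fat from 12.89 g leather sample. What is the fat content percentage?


Fat content = 0.63 / 12.89 x 100
Fat = 4.9%


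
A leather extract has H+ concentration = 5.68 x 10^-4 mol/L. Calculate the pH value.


pH = 3.25

pH = -log10[H+]
pH = -log10(5.68 x 10^-4) = 3.25


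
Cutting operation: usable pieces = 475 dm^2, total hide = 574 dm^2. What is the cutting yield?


82.8%

Yield = usable / total x 100
Yield = 475 / 574 x 100 = 82.8%


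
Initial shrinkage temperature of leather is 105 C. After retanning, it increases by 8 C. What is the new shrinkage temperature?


New Ts = 105 + 8 = 113 C


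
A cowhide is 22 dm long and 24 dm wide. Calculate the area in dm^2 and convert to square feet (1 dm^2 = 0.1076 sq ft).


528 dm^2
56.81 sq ft

Area = 22 x 24 = 528 dm^2
Conversion: 528 x 0.1076 = 56.81 sq ft


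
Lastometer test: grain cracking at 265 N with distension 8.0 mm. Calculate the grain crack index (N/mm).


33.1 N/mm


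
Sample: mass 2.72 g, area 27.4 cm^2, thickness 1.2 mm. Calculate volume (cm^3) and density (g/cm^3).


Thickness in cm = 1.2 / 10 = 0.12 cm
Volume = 27.4 x 0.12 = 3.288 cm^3
Density = 2.72 / 3.288 = 0.827 g/cm^3


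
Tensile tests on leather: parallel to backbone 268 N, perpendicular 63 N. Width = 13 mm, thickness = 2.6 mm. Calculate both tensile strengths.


Area = 13 x 2.6 = 33.8 mm^2
TS (parallel) = 268 / 33.8 = 7.93 N/mm^2
TS (perpendicular) = 63 / 33.8 = 1.86 N/mm^2


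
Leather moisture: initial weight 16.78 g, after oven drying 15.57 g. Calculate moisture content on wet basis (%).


Moisture = 16.78 - 15.57 = 1.21 g
MC = 1.21 / 16.78 x 100 = 7.2%


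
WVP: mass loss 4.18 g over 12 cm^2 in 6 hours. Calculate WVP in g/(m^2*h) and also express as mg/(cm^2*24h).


WVP = 580.56 g/(m^2*h)
Daily rate = 1393.33 mg/(cm^2*24h)


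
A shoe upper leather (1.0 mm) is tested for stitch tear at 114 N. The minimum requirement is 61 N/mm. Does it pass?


STS = 114 / 1.0 = 114.0 N/mm
Minimum required: 61 N/mm
Passes: Yes


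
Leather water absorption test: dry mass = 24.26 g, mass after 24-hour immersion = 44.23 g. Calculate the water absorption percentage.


82.3%

Water absorbed = 44.23 - 24.26 = 19.97 g
WA% = 19.97 / 24.26 x 100 = 82.3%


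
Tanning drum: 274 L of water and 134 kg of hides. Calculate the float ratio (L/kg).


Float ratio = water / hide weight
Ratio = 274 / 134 = 2.0


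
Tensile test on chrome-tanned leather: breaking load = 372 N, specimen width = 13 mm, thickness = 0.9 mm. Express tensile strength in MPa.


31.79 MPa

Cross-section = 13 x 0.9 = 11.7 mm^2
TS = 372 / 11.7 = 31.79 MPa
(1 N/mm^2 = 1 MPa)


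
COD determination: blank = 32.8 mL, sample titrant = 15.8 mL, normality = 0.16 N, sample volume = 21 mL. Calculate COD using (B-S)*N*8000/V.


COD = (32.8 - 15.8) x 0.16 x 8000 / 21
COD = 17.0 x 0.16 x 8000 / 21
COD = 1036.2 mg/L


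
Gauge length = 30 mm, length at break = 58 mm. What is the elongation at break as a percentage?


Extension = 58 - 30 = 28 mm
Elongation = 28 / 30 x 100 = 93.3%


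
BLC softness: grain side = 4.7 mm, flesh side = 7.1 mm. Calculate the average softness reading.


Average = (4.7 + 7.1) / 2
Average = 5.90 mm


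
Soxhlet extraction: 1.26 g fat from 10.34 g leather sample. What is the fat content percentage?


12.2%

Fat content = 1.26 / 10.34 x 100
Fat = 12.2%


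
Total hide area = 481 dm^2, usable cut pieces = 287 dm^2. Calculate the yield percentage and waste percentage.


Yield = 59.7%
Waste = 40.3%


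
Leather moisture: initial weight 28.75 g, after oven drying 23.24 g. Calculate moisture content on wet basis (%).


19.2%

Moisture = 28.75 - 23.24 = 5.51 g
MC = 5.51 / 28.75 x 100 = 19.2%


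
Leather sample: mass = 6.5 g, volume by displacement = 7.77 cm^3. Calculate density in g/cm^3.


0.837 g/cm^3


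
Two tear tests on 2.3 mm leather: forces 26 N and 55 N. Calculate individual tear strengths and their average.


Tear 1 = 26 / 2.3 = 11.3 N/mm
Tear 2 = 55 / 2.3 = 23.9 N/mm
Average = (11.3 + 23.9) / 2 = 17.6 N/mm


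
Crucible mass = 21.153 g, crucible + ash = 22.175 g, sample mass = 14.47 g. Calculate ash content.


Ash mass = 22.175 - 21.153 = 1.022 g
Ash% = 1.022 / 14.47 x 100 = 7.06%


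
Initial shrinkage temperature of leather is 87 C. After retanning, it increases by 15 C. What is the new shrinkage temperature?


New Ts = 87 + 15 = 102 C


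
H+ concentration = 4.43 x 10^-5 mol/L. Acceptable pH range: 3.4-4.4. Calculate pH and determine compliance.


pH = -log10(4.43 x 10^-5) = 4.35
Range: 3.4 to 4.4
Compliant: Yes


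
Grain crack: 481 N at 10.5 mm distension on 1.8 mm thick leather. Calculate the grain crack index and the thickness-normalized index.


Crack index = 45.8 N/mm
Normalized index = 25.4 N/mm per mm

Crack index = 481 / 10.5 = 45.8 N/mm
Normalized = 45.8 / 1.8 = 25.4 N/mm per mm


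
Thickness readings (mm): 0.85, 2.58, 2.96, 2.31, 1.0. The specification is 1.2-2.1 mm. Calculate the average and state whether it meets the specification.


Average = 1.94 mm
Within specification: Yes


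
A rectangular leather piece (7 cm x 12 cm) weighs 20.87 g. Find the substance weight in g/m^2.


Area = 7 x 12 = 84 cm^2
SW = 20.87 / 84 x 10000 = 2484.5 g/m^2


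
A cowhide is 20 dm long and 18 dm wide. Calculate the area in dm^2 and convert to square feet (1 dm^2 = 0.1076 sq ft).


360 dm^2
38.74 sq ft


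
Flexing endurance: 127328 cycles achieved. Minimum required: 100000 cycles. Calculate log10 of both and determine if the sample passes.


Achieved: log10 = 5.10
Required: log10 = 5.00
Passes: Yes


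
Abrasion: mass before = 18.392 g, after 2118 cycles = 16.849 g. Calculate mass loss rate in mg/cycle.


Mass loss = 18.392 - 16.849 = 1.543 g
Rate = 1.543 / 2118 x 1000 = 0.729 mg/cycle


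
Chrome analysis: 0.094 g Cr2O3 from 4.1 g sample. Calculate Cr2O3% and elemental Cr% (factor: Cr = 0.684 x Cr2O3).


Cr2O3% = 0.094 / 4.1 x 100 = 2.29%
Cr% = 2.29 x 0.684 = 1.57%


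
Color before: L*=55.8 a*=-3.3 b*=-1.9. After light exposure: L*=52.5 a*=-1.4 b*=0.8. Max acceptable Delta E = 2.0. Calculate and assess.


dL = -3.3, da = 1.9, db = 2.7
dE = sqrt((-3.3)^2 + (1.9)^2 + (2.7)^2) = 4.67
Max = 2.0
Passes: No


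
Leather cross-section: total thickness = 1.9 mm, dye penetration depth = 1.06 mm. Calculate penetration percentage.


Penetration% = 1.06 / 1.9 x 100
Penetration = 55.8%


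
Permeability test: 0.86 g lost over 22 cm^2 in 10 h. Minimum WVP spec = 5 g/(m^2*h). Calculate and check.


WVP = 0.86 / (22 x 10) x 10000 = 39.09 g/(m^2*h)
Minimum: 5 g/(m^2*h)
Meets spec: Yes


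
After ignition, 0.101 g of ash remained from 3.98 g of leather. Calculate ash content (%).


Ash% = 0.101 / 3.98 x 100
Ash% = 2.54%


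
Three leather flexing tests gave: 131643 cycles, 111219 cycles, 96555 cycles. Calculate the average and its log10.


Average = 113139 cycles
log10 = 5.05

Average = (131643 + 111219 + 96555) / 3 = 113139 cycles
log10(113139) = 5.05
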